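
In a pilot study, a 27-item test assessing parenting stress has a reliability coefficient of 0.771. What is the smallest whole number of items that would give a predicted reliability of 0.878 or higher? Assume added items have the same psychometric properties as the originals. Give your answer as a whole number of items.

n = 0.878 × (1 − 0.771) / [ 0.771 × (1 − 0.878) ]
n = 0.201062 / 0.094062 ≈ 2.1375
Items needed = n × 27 = 2.1375 × 27 ≈ 57.71 → round up to 58

58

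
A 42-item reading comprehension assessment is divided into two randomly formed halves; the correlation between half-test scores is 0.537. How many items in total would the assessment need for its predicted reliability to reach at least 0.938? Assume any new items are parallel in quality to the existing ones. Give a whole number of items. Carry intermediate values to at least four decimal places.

274

Corrected full-test reliability: r_full = 2 × 0.537 / (1 + 0.537) ≈ 0.6988
Solve Spearman-Brown for n: n = 0.938(1 − 0.6988) / [0.6988(1 − 0.938)] = 6.5210
Items = 6.5210 × 42 ≈ 273.88 → 274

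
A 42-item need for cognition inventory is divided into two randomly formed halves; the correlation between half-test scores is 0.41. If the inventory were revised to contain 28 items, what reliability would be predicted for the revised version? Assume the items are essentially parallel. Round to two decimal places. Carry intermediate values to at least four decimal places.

0.48

First correct the split-half correlation to full-test reliability: r_full = 2 × 0.41 / (1 + 0.41) ≈ 0.5816
Then adjust to 28 items: n = 28/42 = 0.6667
r_new = n·r_full / (1 + (n − 1)·r_full) = 0.3878 / 0.8062 ≈ 0.4810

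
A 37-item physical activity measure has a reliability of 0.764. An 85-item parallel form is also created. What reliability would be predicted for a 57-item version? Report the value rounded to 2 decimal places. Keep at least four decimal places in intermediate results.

0.83

Only the ratio of lengths matters: n = 57/37 = 1.5405
r_{57} = n·r / (1 + (n − 1)·r) = 1.1769 / 1.4129 ≈ 0.8330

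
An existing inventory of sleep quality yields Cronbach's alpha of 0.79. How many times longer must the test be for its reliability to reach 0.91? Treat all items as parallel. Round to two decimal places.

2.69

Rearranging the Spearman-Brown formula for n,
n = r*(1 − r) / [ r (1 − r*) ]
n = 0.91 × (1 − 0.79) / [ 0.79 × (1 − 0.91) ]
  = 0.1911 / 0.0711 = 2.6878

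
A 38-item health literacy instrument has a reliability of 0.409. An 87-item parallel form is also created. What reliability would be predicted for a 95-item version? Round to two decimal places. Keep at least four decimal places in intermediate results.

0.63

Only the ratio of lengths matters: n = 95/38 = 2.5000
r_{95} = n·r / (1 + (n − 1)·r) = 1.0225 / 1.6135 ≈ 0.6337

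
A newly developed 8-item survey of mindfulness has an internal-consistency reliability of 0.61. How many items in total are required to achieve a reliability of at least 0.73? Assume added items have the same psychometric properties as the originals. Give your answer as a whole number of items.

14

Invert Spearman-Brown to solve for n:
n = r_target (1 − r_old) / [ r_old (1 − r_target) ]
n = 0.73 × (1 − 0.61) / [ 0.61 × (1 − 0.73) ]
n = 0.2847 / 0.1647 ≈ 1.7286
So the test needs 1.7286 × 8 ≈ 13.83 items; rounding up, 14.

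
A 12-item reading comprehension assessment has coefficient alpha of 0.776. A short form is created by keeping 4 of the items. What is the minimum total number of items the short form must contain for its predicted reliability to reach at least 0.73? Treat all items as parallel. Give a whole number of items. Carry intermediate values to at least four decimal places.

First, r for the 4-item form: n = 4/12 = 0.3333, so r_4 = 0.3333·0.776/(1 + (0.3333 − 1)·0.776) = 0.5359
Then solve for n' with r_old = 0.5359, r_target = 0.73: n' = 0.73(1 − 0.5359)/[0.5359(1 − 0.73)] = 2.3415
Total items = 2.3415 × 4 = 9.37, rounded up to 10.

10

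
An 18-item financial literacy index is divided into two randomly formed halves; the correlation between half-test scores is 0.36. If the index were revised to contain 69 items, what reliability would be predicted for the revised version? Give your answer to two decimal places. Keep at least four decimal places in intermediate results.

0.81

Full-test reliability from the split-half r: r_full = 2(0.36)/(1 + 0.36) = 0.5294
Then adjust to 69 items: n = 69/18 = 3.8333
r_new = n·r_full / (1 + (n − 1)·r_full) = 2.0293 / 2.4999 ≈ 0.8118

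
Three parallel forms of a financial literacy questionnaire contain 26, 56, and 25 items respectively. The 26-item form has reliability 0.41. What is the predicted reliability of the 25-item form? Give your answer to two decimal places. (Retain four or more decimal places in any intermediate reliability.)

Only the ratio of lengths matters: n = 25/26 = 0.9615
r_{25} = n·r / (1 + (n − 1)·r) = 0.3942 / 0.9842 ≈ 0.4005

0.40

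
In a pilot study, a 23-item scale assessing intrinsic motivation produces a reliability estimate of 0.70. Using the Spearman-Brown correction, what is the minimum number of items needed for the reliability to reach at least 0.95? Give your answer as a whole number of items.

Spearman-Brown solved for the length factor n:
n = r_target (1 − r_old) / [ r_old (1 − r_target) ]
n = [0.95 × 0.30] / [0.70 × 0.05]
  = 0.2850 / 0.0350 = 8.1429
So the test needs 8.1429 × 23 ≈ 187.29 items; rounding up, 188.

188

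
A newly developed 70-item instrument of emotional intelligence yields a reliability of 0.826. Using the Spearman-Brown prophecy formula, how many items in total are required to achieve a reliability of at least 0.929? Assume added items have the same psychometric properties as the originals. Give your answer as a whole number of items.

193

Rearranging the Spearman-Brown formula for n,
n = r_target (1 − r_old) / [ r_old (1 − r_target) ]
n = [0.929 × 0.174] / [0.826 × 0.071]
  = 0.161646 / 0.058646 = 2.7563
Items needed = n × 70 = 2.7563 × 70 ≈ 192.94 → round up to 193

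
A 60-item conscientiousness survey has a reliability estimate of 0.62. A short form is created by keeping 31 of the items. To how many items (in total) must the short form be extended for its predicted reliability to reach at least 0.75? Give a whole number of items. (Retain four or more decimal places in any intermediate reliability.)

111

Short-form reliability: n = 31/60 = 0.5167; r_31 = n·r/(1+(n−1)r) ≈ 0.4574
Length factor from the short form to reach 0.75: n' = 0.75(1 − 0.4574) / [0.4574(1 − 0.75)] ≈ 3.5588
Items = 3.5588 × 31 ≈ 110.32 → 111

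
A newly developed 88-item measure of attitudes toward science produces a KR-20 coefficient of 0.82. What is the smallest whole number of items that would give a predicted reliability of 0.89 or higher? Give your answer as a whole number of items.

Spearman-Brown solved for the length factor n:
n = r_target (1 − r_old) / [ r_old (1 − r_target) ]
n = 0.89(1 − 0.82) / [0.82(1 − 0.89)]
  = 0.1602 / 0.0902 = 1.7761
So the test needs 1.7761 × 88 ≈ 156.30 items; rounding up, 157.

157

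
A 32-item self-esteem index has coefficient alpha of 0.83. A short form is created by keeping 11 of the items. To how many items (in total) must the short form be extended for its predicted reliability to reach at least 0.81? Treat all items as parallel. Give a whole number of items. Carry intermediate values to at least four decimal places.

28

First, r for the 11-item form: n = 11/32 = 0.3438, so r_11 = 0.3438·0.83/(1 + (0.3438 − 1)·0.83) = 0.6267
Then solve for n' with r_old = 0.6267, r_target = 0.81: n' = 0.81(1 − 0.6267)/[0.6267(1 − 0.81)] = 2.5394
Total items = 2.5394 × 11 = 27.93, rounded up to 28.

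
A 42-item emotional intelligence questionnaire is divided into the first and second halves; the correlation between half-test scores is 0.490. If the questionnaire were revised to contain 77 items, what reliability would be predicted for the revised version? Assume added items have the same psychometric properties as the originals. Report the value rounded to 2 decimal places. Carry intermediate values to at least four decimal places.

Spearman-Brown correction (n = 2): r_full = 2·0.490/(1 + 0.490) = 0.6577
Then adjust to 77 items: n = 77/42 = 1.8333
r_new = n·r_full / (1 + (n − 1)·r_full) = 1.2058 / 1.5481 ≈ 0.7789

0.78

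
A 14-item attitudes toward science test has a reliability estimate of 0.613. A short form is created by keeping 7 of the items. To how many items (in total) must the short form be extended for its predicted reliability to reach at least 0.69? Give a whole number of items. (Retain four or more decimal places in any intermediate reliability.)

First, r for the 7-item form: n = 7/14 = 0.5000, so r_7 = 0.5000·0.613/(1 + (0.5000 − 1)·0.613) = 0.4420
Length factor from the short form to reach 0.69: n' = 0.69(1 − 0.4420) / [0.4420(1 − 0.69)] ≈ 2.8100
Total items = 2.8100 × 7 = 19.67, rounded up to 20.

20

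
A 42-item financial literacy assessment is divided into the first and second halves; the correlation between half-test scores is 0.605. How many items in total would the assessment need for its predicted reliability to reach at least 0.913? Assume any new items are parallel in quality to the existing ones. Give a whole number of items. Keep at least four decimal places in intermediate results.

144

r_full = 2(0.605)/(1 + 0.605) = 0.7539
n = r_tgt(1 − r_full) / [r_full(1 − r_tgt)] = 0.913 × 0.2461 / (0.7539 × 0.087) ≈ 3.4257
Required items = 3.4257 × 42 = 143.88, so 144 items.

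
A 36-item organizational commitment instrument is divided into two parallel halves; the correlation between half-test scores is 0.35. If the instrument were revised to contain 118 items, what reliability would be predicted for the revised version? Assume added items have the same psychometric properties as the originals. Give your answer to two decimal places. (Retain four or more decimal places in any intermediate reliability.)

0.78

First correct the split-half correlation to full-test reliability: r_full = 2 × 0.35 / (1 + 0.35) ≈ 0.5185
Then adjust to 118 items: n = 118/36 = 3.2778
r_new = n·r_full / (1 + (n − 1)·r_full) = 1.6995 / 2.1810 ≈ 0.7792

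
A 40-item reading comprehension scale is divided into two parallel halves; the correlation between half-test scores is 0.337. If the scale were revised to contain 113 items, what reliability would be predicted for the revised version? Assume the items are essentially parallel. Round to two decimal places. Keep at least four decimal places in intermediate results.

Spearman-Brown correction (n = 2): r_full = 2·0.337/(1 + 0.337) = 0.5041
Then adjust to 113 items: n = 113/40 = 2.8250
r_new = n·r_full / (1 + (n − 1)·r_full) = 1.4241 / 1.9200 ≈ 0.7417

0.74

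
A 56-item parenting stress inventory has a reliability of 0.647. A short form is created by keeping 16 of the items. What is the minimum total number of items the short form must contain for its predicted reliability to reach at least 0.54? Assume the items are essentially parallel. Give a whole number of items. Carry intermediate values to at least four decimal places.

36

First, r for the 16-item form: n = 16/56 = 0.2857, so r_16 = 0.2857·0.647/(1 + (0.2857 − 1)·0.647) = 0.3437
Then solve for n' with r_old = 0.3437, r_target = 0.54: n' = 0.54(1 − 0.3437)/[0.3437(1 − 0.54)] = 2.2416
Items = 2.2416 × 16 ≈ 35.87 → 36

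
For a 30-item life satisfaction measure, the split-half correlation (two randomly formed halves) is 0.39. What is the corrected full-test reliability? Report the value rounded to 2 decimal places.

r_full = 2(0.39) / (1 + 0.39)
r_full = 0.7800 / 1.3900 ≈ 0.5612

0.56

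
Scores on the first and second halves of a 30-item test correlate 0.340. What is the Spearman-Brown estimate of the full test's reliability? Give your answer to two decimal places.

0.51

Apply the Spearman-Brown correction with n = 2:
r_full = 2r_hh / (1 + r_hh) = 2 × 0.340 / (1 + 0.340)
       = 0.6800 / 1.3400 = 0.5075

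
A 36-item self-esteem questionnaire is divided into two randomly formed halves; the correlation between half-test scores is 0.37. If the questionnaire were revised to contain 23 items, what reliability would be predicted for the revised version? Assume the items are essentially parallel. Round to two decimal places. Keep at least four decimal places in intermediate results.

0.43

Spearman-Brown correction (n = 2): r_full = 2·0.37/(1 + 0.37) = 0.5401
Length factor from 36 to 23 items: n = 23/36 = 0.6389
r_new = n·r_full / (1 + (n − 1)·r_full) = 0.3451 / 0.8050 ≈ 0.4287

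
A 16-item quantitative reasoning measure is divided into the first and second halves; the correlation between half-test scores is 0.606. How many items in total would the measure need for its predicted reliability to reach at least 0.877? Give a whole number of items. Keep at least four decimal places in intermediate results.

38

r_full = 2(0.606)/(1 + 0.606) = 0.7547
Solve Spearman-Brown for n: n = 0.877(1 − 0.7547) / [0.7547(1 − 0.877)] = 2.3175
Items = 2.3175 × 16 ≈ 37.08 → 38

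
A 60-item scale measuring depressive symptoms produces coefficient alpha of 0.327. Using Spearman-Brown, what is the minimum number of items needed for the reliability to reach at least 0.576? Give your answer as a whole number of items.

Spearman-Brown solved for the length factor n:
n = r*(1 − r) / [ r (1 − r*) ]
n = 0.576 × (1 − 0.327) / [ 0.327 × (1 − 0.576) ]
  = 0.387648 / 0.138648 = 2.7959
So the test needs 2.7959 × 60 ≈ 167.75 items; rounding up, 168.

168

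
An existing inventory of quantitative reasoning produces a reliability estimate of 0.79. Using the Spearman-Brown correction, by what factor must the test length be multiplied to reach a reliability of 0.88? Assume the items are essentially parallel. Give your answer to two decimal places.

1.95

Rearranging the Spearman-Brown formula for n,
n = r*(1 − r) / [ r (1 − r*) ]
n = [0.88 × 0.21] / [0.79 × 0.12]
n = 0.1848 / 0.0948 ≈ 1.9494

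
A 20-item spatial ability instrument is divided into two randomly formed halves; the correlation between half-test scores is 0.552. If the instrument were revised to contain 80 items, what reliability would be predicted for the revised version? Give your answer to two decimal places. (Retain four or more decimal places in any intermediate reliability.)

First correct the split-half correlation to full-test reliability: r_full = 2 × 0.552 / (1 + 0.552) ≈ 0.7113
Then adjust to 80 items: n = 80/20 = 4.0000
r_new = n·r_full / (1 + (n − 1)·r_full) = 2.8452 / 3.1339 ≈ 0.9079

0.91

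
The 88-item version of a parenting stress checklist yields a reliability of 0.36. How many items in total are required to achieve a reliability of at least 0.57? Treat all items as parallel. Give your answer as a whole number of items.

Invert Spearman-Brown to solve for n:
n = r*(1 − r) / [ r (1 − r*) ]
n = [0.57 × 0.64] / [0.36 × 0.43]
  = 0.3648 / 0.1548 = 2.3566
So the test needs 2.3566 × 88 ≈ 207.38 items; rounding up, 208.

208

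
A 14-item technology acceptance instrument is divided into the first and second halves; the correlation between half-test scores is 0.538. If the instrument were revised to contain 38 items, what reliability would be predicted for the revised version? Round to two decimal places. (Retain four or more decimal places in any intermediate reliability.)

Full-test reliability from the split-half r: r_full = 2(0.538)/(1 + 0.538) = 0.6996
Then adjust to 38 items: n = 38/14 = 2.7143
r_new = n·r_full / (1 + (n − 1)·r_full) = 1.8989 / 2.1993 ≈ 0.8634

0.86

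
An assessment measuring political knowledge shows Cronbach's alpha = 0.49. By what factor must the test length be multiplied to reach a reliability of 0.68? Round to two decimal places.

2.21

n = 0.68(1 − 0.49) / [0.49(1 − 0.68)]
n = 0.3468 / 0.1568 ≈ 2.2117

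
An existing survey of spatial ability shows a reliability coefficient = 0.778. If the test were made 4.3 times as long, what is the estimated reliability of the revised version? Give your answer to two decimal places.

0.94

By Spearman-Brown, r_new = n r / (1 + (n − 1) r).
r_new = 4.3·0.778 / [1 + (4.3 − 1)·0.778]
r_new = 3.3454 / 3.5674 ≈ 0.9378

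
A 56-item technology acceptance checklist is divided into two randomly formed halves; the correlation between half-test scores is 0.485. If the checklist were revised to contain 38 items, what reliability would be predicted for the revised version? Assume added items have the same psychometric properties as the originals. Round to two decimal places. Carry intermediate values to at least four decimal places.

0.56

First correct the split-half correlation to full-test reliability: r_full = 2 × 0.485 / (1 + 0.485) ≈ 0.6532
Then adjust to 38 items: n = 38/56 = 0.6786
r_new = n·r_full / (1 + (n − 1)·r_full) = 0.4433 / 0.7901 ≈ 0.5611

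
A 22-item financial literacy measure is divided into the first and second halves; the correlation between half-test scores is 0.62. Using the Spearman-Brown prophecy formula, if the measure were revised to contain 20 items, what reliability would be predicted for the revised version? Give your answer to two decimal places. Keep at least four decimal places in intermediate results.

First correct the split-half correlation to full-test reliability: r_full = 2 × 0.62 / (1 + 0.62) ≈ 0.7654
Then adjust to 20 items: n = 20/22 = 0.9091
r_new = n·r_full / (1 + (n − 1)·r_full) = 0.6958 / 0.9304 ≈ 0.7479

0.75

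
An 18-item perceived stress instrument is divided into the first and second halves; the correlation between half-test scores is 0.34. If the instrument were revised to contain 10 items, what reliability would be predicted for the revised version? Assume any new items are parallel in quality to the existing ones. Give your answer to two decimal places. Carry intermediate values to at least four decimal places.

First correct the split-half correlation to full-test reliability: r_full = 2 × 0.34 / (1 + 0.34) ≈ 0.5075
Then adjust to 10 items: n = 10/18 = 0.5556
r_new = n·r_full / (1 + (n − 1)·r_full) = 0.2820 / 0.7745 ≈ 0.3641

0.36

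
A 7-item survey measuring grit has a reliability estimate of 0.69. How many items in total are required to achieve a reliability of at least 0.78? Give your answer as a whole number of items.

n = [0.78 × 0.31] / [0.69 × 0.22]
  = 0.2418 / 0.1518 = 1.5929
Items needed = n × 7 = 1.5929 × 7 ≈ 11.15 → round up to 12

12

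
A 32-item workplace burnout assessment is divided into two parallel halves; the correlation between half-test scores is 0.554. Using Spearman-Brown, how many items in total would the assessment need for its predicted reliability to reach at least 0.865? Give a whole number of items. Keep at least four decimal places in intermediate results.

83

r_full = 2(0.554)/(1 + 0.554) = 0.7130
Solve Spearman-Brown for n: n = 0.865(1 − 0.7130) / [0.7130(1 − 0.865)] = 2.5791
Required items = 2.5791 × 32 = 82.53, so 83 items.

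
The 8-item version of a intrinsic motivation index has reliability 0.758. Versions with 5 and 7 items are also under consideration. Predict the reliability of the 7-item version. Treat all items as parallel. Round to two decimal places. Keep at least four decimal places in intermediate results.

0.73

The 5-item form is not needed; work directly from the 8-item form with n = 7/8 = 0.8750.
r_{7} = n·r / (1 + (n − 1)·r) = 0.6633 / 0.9052 ≈ 0.7328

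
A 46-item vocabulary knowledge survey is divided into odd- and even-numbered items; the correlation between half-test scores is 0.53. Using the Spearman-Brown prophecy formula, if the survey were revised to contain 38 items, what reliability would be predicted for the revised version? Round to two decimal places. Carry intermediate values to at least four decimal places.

0.65

Spearman-Brown correction (n = 2): r_full = 2·0.53/(1 + 0.53) = 0.6928
Then adjust to 38 items: n = 38/46 = 0.8261
r_new = n·r_full / (1 + (n − 1)·r_full) = 0.5723 / 0.8795 ≈ 0.6507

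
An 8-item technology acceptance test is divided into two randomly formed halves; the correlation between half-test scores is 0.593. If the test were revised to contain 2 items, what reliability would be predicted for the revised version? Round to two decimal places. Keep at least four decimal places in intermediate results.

0.42

Full-test reliability from the split-half r: r_full = 2(0.593)/(1 + 0.593) = 0.7445
Length factor from 8 to 2 items: n = 2/8 = 0.2500
r_new = n·r_full / (1 + (n − 1)·r_full) = 0.1861 / 0.4416 ≈ 0.4214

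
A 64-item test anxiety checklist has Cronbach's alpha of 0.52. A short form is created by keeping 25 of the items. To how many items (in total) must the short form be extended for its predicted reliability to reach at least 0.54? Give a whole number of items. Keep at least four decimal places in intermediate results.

70

Short-form reliability: n = 25/64 = 0.3906; r_25 = n·r/(1+(n−1)r) ≈ 0.2973
Then solve for n' with r_old = 0.2973, r_target = 0.54: n' = 0.54(1 − 0.2973)/[0.2973(1 − 0.54)] = 2.7747
Items = 2.7747 × 25 ≈ 69.37 → 70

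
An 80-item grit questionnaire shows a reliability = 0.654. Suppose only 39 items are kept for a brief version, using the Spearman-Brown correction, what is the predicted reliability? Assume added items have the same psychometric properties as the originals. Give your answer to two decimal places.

0.48

n = 39/80 = 0.4875
By Spearman-Brown, r_new = n r / (1 + (n − 1) r).
r_new = 0.4875·0.654 / [1 + (0.4875 − 1)·0.654]
r_new = 0.3188 / 0.6648 ≈ 0.4795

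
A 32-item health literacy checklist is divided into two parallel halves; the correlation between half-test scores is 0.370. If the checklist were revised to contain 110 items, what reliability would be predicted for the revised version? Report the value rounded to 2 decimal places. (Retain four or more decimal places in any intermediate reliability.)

0.80

Full-test reliability from the split-half r: r_full = 2(0.370)/(1 + 0.370) = 0.5401
Then adjust to 110 items: n = 110/32 = 3.4375
r_new = n·r_full / (1 + (n − 1)·r_full) = 1.8566 / 2.3165 ≈ 0.8015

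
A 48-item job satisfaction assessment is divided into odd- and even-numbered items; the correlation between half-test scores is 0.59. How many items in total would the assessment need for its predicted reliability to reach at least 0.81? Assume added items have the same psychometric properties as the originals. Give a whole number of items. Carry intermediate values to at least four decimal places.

r_full = 2(0.59)/(1 + 0.59) = 0.7421
n = r_tgt(1 − r_full) / [r_full(1 − r_tgt)] = 0.81 × 0.2579 / (0.7421 × 0.19) ≈ 1.4816
Required items = 1.4816 × 48 = 71.12, so 72 items.

72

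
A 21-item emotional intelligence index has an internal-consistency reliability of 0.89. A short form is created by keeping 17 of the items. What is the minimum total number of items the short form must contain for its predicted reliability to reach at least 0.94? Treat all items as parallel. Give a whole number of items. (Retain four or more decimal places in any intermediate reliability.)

First, r for the 17-item form: n = 17/21 = 0.8095, so r_17 = 0.8095·0.89/(1 + (0.8095 − 1)·0.89) = 0.8675
Length factor from the short form to reach 0.94: n' = 0.94(1 − 0.8675) / [0.8675(1 − 0.94)] ≈ 2.3929
Items = 2.3929 × 17 ≈ 40.68 → 41

41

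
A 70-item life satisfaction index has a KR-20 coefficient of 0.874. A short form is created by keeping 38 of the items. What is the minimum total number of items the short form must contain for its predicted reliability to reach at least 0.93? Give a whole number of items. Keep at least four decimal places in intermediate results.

135

Short-form reliability: n = 38/70 = 0.5429; r_38 = n·r/(1+(n−1)r) ≈ 0.7902
Then solve for n' with r_old = 0.7902, r_target = 0.93: n' = 0.93(1 − 0.7902)/[0.7902(1 − 0.93)] = 3.5274
Total items = 3.5274 × 38 = 134.04, rounded up to 135.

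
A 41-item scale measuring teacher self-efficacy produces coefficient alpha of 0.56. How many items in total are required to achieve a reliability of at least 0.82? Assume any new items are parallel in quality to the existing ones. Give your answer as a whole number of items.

147

Invert Spearman-Brown to solve for n:
n = r*(1 − r) / [ r (1 − r*) ]
n = 0.82(1 − 0.56) / [0.56(1 − 0.82)]
  = 0.3608 / 0.1008 = 3.5794
3.5794 × 41 = 146.76 → 147 items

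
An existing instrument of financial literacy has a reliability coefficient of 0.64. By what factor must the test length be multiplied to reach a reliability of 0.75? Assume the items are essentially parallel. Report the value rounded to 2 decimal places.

1.69

n = 0.75 × (1 − 0.64) / [ 0.64 × (1 − 0.75) ]
n = 0.2700 / 0.1600 ≈ 1.6875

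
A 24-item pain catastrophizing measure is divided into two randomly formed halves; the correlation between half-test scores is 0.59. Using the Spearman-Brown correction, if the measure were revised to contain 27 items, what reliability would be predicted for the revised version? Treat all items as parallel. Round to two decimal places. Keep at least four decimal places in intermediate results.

0.76

Full-test reliability from the split-half r: r_full = 2(0.59)/(1 + 0.59) = 0.7421
Length factor from 24 to 27 items: n = 27/24 = 1.1250
r_new = n·r_full / (1 + (n − 1)·r_full) = 0.8349 / 1.0928 ≈ 0.7640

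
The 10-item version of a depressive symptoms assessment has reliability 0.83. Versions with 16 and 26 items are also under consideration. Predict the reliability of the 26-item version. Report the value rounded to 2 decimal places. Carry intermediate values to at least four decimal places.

Only the ratio of lengths matters: n = 26/10 = 2.6000
r_{26} = n·r / (1 + (n − 1)·r) = 2.1580 / 2.3280 ≈ 0.9270

0.93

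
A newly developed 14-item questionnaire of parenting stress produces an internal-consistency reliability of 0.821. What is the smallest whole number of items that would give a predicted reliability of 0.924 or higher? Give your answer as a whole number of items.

n = 0.924 × (1 − 0.821) / [ 0.821 × (1 − 0.924) ]
n = 0.165396 / 0.062396 ≈ 2.6507
So the test needs 2.6507 × 14 ≈ 37.11 items; rounding up, 38.

38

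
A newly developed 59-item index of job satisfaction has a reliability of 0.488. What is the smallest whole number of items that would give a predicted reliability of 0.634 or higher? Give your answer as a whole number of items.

Invert Spearman-Brown to solve for n:
n = r*(1 − r) / [ r (1 − r*) ]
n = 0.634(1 − 0.488) / [0.488(1 − 0.634)]
  = 0.324608 / 0.178608 = 1.8174
Items needed = n × 59 = 1.8174 × 59 ≈ 107.23 → round up to 108

108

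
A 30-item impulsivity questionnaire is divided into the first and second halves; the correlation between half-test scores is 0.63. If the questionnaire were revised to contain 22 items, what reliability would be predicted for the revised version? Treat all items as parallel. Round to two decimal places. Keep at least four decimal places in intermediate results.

First correct the split-half correlation to full-test reliability: r_full = 2 × 0.63 / (1 + 0.63) ≈ 0.7730
Then adjust to 22 items: n = 22/30 = 0.7333
r_new = n·r_full / (1 + (n − 1)·r_full) = 0.5668 / 0.7938 ≈ 0.7140

0.71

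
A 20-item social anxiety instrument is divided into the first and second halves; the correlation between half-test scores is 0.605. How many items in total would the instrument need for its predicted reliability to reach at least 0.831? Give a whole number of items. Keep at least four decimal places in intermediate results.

r_full = 2(0.605)/(1 + 0.605) = 0.7539
n = r_tgt(1 − r_full) / [r_full(1 − r_tgt)] = 0.831 × 0.2461 / (0.7539 × 0.169) ≈ 1.6051
Items = 1.6051 × 20 ≈ 32.10 → 33

33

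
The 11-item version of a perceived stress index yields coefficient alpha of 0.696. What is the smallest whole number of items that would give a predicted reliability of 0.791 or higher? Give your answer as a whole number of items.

19

n = 0.791(1 − 0.696) / [0.696(1 − 0.791)]
  = 0.240464 / 0.145464 = 1.6531
1.6531 × 11 = 18.18 → 19 items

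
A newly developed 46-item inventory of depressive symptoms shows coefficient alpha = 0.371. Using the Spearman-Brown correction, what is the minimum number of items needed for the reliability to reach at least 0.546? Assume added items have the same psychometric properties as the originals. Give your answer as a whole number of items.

Spearman-Brown solved for the length factor n:
n = r_target (1 − r_old) / [ r_old (1 − r_target) ]
n = [0.546 × 0.629] / [0.371 × 0.454]
  = 0.343434 / 0.168434 = 2.0390
2.0390 × 46 = 93.79 → 94 items

94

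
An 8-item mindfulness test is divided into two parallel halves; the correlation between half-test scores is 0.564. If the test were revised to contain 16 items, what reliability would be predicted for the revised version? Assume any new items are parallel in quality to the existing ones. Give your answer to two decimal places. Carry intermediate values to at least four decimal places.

0.84

First correct the split-half correlation to full-test reliability: r_full = 2 × 0.564 / (1 + 0.564) ≈ 0.7212
Then adjust to 16 items: n = 16/8 = 2.0000
r_new = n·r_full / (1 + (n − 1)·r_full) = 1.4424 / 1.7212 ≈ 0.8380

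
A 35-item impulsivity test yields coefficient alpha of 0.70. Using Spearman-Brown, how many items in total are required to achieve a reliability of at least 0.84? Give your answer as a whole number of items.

n = [0.84 × 0.30] / [0.70 × 0.16]
  = 0.2520 / 0.1120 = 2.2500
So the test needs 2.2500 × 35 ≈ 78.75 items; rounding up, 79.

79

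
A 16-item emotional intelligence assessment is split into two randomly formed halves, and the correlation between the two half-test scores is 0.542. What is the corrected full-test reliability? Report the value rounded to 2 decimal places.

r_full = 2(0.542) / (1 + 0.542)
r_full = 1.0840 / 1.5420 ≈ 0.7030

0.70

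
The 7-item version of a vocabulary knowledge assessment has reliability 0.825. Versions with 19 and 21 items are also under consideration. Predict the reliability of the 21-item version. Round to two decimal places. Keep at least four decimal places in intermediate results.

The 19-item form is not needed; work directly from the 7-item form with n = 21/7 = 3.0000.
r_{21} = n·r / (1 + (n − 1)·r) = 2.4750 / 2.6500 ≈ 0.9340

0.93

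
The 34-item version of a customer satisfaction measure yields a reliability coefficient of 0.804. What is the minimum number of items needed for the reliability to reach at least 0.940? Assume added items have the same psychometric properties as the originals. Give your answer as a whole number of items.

130

Invert Spearman-Brown to solve for n:
n = r*(1 − r) / [ r (1 − r*) ]
n = [0.940 × 0.196] / [0.804 × 0.060]
  = 0.184240 / 0.048240 = 3.8192
Items needed = n × 34 = 3.8192 × 34 ≈ 129.85 → round up to 130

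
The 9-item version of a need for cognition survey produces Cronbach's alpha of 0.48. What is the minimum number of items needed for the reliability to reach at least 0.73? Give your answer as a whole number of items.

27

n = [0.73 × 0.52] / [0.48 × 0.27]
n = 0.3796 / 0.1296 ≈ 2.9290
Items needed = n × 9 = 2.9290 × 9 ≈ 26.36 → round up to 27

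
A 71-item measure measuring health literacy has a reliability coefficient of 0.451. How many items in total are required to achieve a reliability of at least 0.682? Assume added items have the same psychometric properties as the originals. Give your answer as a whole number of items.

n = 0.682 × (1 − 0.451) / [ 0.451 × (1 − 0.682) ]
  = 0.374418 / 0.143418 = 2.6107
2.6107 × 71 = 185.36 → 186 items

186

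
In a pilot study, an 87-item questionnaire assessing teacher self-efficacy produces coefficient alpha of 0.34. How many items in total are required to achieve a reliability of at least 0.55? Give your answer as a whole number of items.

n = 0.55 × (1 − 0.34) / [ 0.34 × (1 − 0.55) ]
n = 0.3630 / 0.1530 ≈ 2.3725
So the test needs 2.3725 × 87 ≈ 206.41 items; rounding up, 207.

207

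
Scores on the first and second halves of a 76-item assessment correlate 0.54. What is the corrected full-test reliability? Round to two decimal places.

r_full = 2(0.54) / (1 + 0.54)
       = 1.0800 / 1.5400 = 0.7013

0.70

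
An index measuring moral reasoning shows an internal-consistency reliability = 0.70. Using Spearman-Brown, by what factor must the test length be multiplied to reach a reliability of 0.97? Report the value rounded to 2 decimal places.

13.86

Spearman-Brown solved for the length factor n:
n = r*(1 − r) / [ r (1 − r*) ]
n = [0.97 × 0.30] / [0.70 × 0.03]
  = 0.2910 / 0.0210 = 13.8571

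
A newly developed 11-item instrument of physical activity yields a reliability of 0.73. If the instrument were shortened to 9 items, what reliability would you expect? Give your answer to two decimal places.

The new length is 9/11 = 0.8182 times the old.
r_new = 0.8182·0.73 / [1 + (0.8182 − 1)·0.73]
     = 0.5973 / 0.8673 = 0.6887

0.69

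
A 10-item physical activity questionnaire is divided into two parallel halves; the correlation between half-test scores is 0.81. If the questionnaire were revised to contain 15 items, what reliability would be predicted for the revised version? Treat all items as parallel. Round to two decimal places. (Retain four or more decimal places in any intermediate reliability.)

Full-test reliability from the split-half r: r_full = 2(0.81)/(1 + 0.81) = 0.8950
Length factor from 10 to 15 items: n = 15/10 = 1.5000
r_new = n·r_full / (1 + (n − 1)·r_full) = 1.3425 / 1.4475 ≈ 0.9275

0.93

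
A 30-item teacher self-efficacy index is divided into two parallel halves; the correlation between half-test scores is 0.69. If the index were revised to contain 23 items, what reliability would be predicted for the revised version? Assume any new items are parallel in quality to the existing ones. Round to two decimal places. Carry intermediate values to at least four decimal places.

0.77

Full-test reliability from the split-half r: r_full = 2(0.69)/(1 + 0.69) = 0.8166
Then adjust to 23 items: n = 23/30 = 0.7667
r_new = n·r_full / (1 + (n − 1)·r_full) = 0.6261 / 0.8095 ≈ 0.7734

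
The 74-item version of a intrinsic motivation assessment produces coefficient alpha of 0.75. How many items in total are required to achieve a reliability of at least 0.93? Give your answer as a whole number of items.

328

Spearman-Brown solved for the length factor n:
n = r*(1 − r) / [ r (1 − r*) ]
n = 0.93 × (1 − 0.75) / [ 0.75 × (1 − 0.93) ]
  = 0.2325 / 0.0525 = 4.4286
4.4286 × 74 = 327.72 → 328 items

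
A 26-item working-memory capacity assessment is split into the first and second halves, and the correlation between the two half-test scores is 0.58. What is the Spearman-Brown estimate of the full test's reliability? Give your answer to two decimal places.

The full test is twice the length of either half (n = 2).
r_full = 2(0.58) / (1 + 0.58)
r_full = 1.1600 / 1.5800 ≈ 0.7342

0.73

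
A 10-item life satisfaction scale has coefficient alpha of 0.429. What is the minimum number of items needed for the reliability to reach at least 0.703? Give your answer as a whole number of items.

Rearranging the Spearman-Brown formula for n,
n = r_target (1 − r_old) / [ r_old (1 − r_target) ]
n = [0.703 × 0.571] / [0.429 × 0.297]
  = 0.401413 / 0.127413 = 3.1505
So the test needs 3.1505 × 10 ≈ 31.51 items; rounding up, 32.

32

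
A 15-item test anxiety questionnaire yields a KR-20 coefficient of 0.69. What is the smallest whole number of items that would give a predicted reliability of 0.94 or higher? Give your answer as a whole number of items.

106

n = [0.94 × 0.31] / [0.69 × 0.06]
  = 0.2914 / 0.0414 = 7.0386
So the test needs 7.0386 × 15 ≈ 105.58 items; rounding up, 106.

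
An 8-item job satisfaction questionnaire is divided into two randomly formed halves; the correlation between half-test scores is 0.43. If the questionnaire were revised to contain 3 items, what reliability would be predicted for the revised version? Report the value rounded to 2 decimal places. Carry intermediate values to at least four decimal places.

0.36

First correct the split-half correlation to full-test reliability: r_full = 2 × 0.43 / (1 + 0.43) ≈ 0.6014
Length factor from 8 to 3 items: n = 3/8 = 0.3750
r_new = n·r_full / (1 + (n − 1)·r_full) = 0.2255 / 0.6241 ≈ 0.3613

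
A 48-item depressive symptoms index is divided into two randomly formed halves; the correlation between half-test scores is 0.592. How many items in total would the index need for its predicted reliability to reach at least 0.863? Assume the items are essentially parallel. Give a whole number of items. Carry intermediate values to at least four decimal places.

Corrected full-test reliability: r_full = 2 × 0.592 / (1 + 0.592) ≈ 0.7437
Solve Spearman-Brown for n: n = 0.863(1 − 0.7437) / [0.7437(1 − 0.863)] = 2.1709
Items = 2.1709 × 48 ≈ 104.20 → 105

105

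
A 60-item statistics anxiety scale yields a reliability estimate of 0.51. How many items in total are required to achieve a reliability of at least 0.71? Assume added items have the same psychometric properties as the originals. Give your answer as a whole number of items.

n = 0.71(1 − 0.51) / [0.51(1 − 0.71)]
  = 0.3479 / 0.1479 = 2.3523
Items needed = n × 60 = 2.3523 × 60 ≈ 141.14 → round up to 142

142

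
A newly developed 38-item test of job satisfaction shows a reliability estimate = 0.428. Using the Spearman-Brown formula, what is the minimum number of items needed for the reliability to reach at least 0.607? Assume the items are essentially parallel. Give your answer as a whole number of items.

79

Invert Spearman-Brown to solve for n:
n = r_target (1 − r_old) / [ r_old (1 − r_target) ]
n = 0.607 × (1 − 0.428) / [ 0.428 × (1 − 0.607) ]
  = 0.347204 / 0.168204 = 2.0642
So the test needs 2.0642 × 38 ≈ 78.44 items; rounding up, 79.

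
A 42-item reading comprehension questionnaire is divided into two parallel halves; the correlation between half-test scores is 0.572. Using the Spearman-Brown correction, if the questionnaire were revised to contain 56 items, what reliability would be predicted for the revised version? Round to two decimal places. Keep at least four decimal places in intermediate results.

0.78

Spearman-Brown correction (n = 2): r_full = 2·0.572/(1 + 0.572) = 0.7277
Length factor from 42 to 56 items: n = 56/42 = 1.3333
r_new = n·r_full / (1 + (n − 1)·r_full) = 0.9702 / 1.2425 ≈ 0.7808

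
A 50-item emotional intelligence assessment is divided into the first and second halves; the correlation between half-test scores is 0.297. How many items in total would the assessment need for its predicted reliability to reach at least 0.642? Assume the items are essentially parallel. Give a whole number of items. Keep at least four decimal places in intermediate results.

107

r_full = 2(0.297)/(1 + 0.297) = 0.4580
n = r_tgt(1 − r_full) / [r_full(1 − r_tgt)] = 0.642 × 0.5420 / (0.4580 × 0.358) ≈ 2.1222
Required items = 2.1222 × 50 = 106.11, so 107 items.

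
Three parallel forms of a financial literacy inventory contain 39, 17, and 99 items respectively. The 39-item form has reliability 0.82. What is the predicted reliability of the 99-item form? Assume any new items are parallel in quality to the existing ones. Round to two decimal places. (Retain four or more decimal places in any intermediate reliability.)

0.92

The 17-item form is not needed; work directly from the 39-item form with n = 99/39 = 2.5385.
r_{99} = n·r / (1 + (n − 1)·r) = 2.0816 / 2.2616 ≈ 0.9204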